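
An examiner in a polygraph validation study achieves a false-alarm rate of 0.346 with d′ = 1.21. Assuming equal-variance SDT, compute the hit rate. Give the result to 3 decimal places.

z(false-alarm rate) = z(0.346) = -0.3961
z(H) = z(FA) + d' = -0.3961 + 1.21 = 0.8139
hit rate = Φ(0.8139) = 0.7921

hit rate = 0.792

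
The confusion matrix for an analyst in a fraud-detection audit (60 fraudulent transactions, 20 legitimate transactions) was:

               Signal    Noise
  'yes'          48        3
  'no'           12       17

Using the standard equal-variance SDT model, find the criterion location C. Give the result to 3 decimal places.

H = 48/60 = 0.8000
FA = 3/20 = 0.1500
Φ⁻¹(0.8000) = 0.8416, Φ⁻¹(0.1500) = -1.0364
c = −½·[z(H) + z(FA)] = −0.5 × (0.8416 + (-1.0364)) = 0.0974
c > 0: the analyst has a conservative response bias.

C = 0.097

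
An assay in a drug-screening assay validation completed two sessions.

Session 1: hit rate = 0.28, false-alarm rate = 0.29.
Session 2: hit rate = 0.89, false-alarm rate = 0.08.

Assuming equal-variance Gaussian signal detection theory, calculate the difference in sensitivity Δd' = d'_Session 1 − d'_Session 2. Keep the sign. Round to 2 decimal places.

Δd' = -2.66

Session 1: z(0.28) = -0.583, z(0.29) = -0.553, d' = -0.030
Session 2: z(0.89) = 1.227, z(0.08) = -1.405, d' = 2.632
Δd' = d'_Session 1 − d'_Session 2 = -0.030 − 2.632 = -2.662
Session 2 has the higher sensitivity.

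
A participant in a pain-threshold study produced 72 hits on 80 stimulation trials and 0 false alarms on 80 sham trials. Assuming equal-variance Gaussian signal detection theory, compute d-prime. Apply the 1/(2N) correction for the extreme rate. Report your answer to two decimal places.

d-prime = 3.78

The false-alarm rate is 0/80 = 0, so apply the 1/(2N) correction: FA → 1/(2·80) = 0.00625.
z(H) = z(0.90000) = 1.282
z(FA) = z(0.00625) = -2.498
d' = 1.282 − (-2.498) = 3.780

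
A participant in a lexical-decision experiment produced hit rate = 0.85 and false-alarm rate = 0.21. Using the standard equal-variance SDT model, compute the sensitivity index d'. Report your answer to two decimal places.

Φ⁻¹(H) = 1.036
Φ⁻¹(FA) = -0.806
d' = z(H) − z(FA) = 1.036 − (-0.806) = 1.842

d' = 1.84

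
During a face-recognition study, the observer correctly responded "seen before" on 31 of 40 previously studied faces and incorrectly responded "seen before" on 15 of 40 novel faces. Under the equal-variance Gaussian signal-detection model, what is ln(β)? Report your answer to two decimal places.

ln β = -0.23

H = 31/40 = 0.7750
FA = 15/40 = 0.3750
z(H) = z(0.7750) = 0.755
z(FA) = z(0.3750) = -0.319
ln β = −½·[z(H)² − z(FA)²] = −0.5 × (0.570 − 0.102) = -0.234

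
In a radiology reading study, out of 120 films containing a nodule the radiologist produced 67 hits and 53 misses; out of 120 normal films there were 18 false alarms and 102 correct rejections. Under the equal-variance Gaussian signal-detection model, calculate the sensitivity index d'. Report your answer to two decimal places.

d' = 1.18

H = 67/120 = 0.5583
FA = 18/120 = 0.1500
z(H) = z(0.5583) = 0.1467
z(FA) = z(0.1500) = -1.0364
d' = z(H) − z(FA) = 0.1467 − (-1.0364) = 1.1831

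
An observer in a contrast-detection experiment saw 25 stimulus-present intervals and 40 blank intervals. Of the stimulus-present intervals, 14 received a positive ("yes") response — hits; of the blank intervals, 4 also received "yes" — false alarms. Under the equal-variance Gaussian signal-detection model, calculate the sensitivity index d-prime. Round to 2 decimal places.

H = 14/25 = 0.5600
FA = 4/40 = 0.1000
Φ⁻¹(H) = Φ⁻¹(0.5600) = 0.151
Φ⁻¹(FA) = Φ⁻¹(0.1000) = -1.282
d' = z(H) − z(FA) = 0.151 − (-1.282) = 1.433

d-prime = 1.43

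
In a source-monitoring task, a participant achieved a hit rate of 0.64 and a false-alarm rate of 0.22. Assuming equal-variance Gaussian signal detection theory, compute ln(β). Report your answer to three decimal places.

ln β = 0.234

Φ⁻¹(H) = Φ⁻¹(0.64) = 0.3585
Φ⁻¹(FA) = Φ⁻¹(0.22) = -0.7722
ln β = −½·[z(H)² − z(FA)²] = −0.5 × (0.1285 − 0.5963) = 0.2339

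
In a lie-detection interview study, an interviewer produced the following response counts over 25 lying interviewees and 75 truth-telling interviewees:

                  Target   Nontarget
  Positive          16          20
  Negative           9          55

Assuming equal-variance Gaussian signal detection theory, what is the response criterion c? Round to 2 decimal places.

H = 16/25 = 0.6400
FA = 20/75 = 0.2667
z(0.6400) = 0.358, z(0.2667) = -0.623
c = −½·[z(H) + z(FA)] = −0.5 × (0.358 + (-0.623)) = 0.1325
c > 0: the interviewer has a conservative response bias.

c = 0.13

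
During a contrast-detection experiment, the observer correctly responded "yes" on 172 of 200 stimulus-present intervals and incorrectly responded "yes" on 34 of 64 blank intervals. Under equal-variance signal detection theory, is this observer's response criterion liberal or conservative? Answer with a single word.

z(H) = 1.080, z(FA) = 0.078
c = −½·(z(H) + z(FA)) = -0.579
c < 0 → liberal criterion (biased toward responding “yes”).

liberal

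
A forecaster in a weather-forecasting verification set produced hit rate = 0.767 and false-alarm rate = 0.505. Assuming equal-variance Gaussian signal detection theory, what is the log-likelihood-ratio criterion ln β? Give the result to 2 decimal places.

z(H) = z(0.767) = 0.729
z(FA) = z(0.505) = 0.013
ln β = −½·[z(H)² − z(FA)²] = −0.5 × (0.531 − 0.000) = -0.2655

ln β = -0.27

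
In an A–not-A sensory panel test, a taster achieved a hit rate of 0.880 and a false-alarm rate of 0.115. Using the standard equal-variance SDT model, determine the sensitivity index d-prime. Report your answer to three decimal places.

d-prime = 2.375

Φ⁻¹(H) = Φ⁻¹(0.880) = 1.1750
Φ⁻¹(FA) = Φ⁻¹(0.115) = -1.2004
d' = z(H) − z(FA) = 1.1750 − (-1.2004) = 2.3754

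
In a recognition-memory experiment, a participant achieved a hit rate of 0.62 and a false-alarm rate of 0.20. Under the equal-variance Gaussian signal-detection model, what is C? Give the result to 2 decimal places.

z(H) = 0.305
z(FA) = -0.842
c = −½·[z(H) + z(FA)] = −0.5 × (0.305 + (-0.842)) = 0.2685
c > 0: the participant has a conservative response bias.

C = 0.27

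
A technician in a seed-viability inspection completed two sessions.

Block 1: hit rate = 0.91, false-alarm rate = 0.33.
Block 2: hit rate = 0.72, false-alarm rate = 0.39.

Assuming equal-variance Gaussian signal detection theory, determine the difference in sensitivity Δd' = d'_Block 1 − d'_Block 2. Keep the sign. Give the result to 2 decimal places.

Δd' = 0.92

Block 1: z(0.91) = 1.341, z(0.33) = -0.440, d' = 1.781
Block 2: z(0.72) = 0.583, z(0.39) = -0.279, d' = 0.862
Δd' = d'_Block 1 − d'_Block 2 = 1.781 − 0.862 = 0.919
Block 1 has the higher sensitivity.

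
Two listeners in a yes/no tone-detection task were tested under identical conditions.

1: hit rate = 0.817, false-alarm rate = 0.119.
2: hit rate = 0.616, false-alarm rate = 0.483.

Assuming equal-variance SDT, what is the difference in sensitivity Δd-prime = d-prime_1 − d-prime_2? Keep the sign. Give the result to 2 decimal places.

Δd-prime = 1.75

1: z(0.817) = 0.904, z(0.119) = -1.180, d' = 2.084
2: z(0.616) = 0.295, z(0.483) = -0.043, d' = 0.338
Δd' = d'_1 − d'_2 = 2.084 − 0.338 = 1.746
1 has the higher sensitivity.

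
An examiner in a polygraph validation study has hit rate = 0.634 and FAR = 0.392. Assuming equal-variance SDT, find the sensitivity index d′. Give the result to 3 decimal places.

Φ⁻¹(H) = 0.3425
Φ⁻¹(FA) = -0.2741
d' = z(H) − z(FA) = 0.3425 − (-0.2741) = 0.6166

d′ = 0.617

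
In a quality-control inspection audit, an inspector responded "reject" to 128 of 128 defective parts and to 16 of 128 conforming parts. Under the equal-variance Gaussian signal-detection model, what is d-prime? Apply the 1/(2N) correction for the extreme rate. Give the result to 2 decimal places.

d-prime = 3.81

The hit rate is 128/128 = 1, so apply the 1/(2N) correction: H → 1 − 1/(2·128) = 0.99609.
z(H) = z(0.99609) = 2.660
z(FA) = z(0.12500) = -1.150
d' = 2.660 − (-1.150) = 3.810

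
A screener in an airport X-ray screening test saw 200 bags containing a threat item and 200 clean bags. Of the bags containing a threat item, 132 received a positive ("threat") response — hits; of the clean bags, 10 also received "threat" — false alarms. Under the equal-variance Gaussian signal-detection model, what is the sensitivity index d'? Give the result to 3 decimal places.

d' = 2.057

H = 132/200 = 0.6600
FA = 10/200 = 0.0500
Φ⁻¹(H) = Φ⁻¹(0.6600) = 0.4125
Φ⁻¹(FA) = Φ⁻¹(0.0500) = -1.6449
d' = z(H) − z(FA) = 0.4125 − (-1.6449) = 2.0574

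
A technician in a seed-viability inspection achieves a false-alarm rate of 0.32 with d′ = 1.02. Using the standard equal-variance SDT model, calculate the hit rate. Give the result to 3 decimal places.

z(false-alarm rate) = z(0.32) = -0.4677
z(H) = z(FA) + d' = -0.4677 + 1.02 = 0.5523
hit rate = Φ(0.5523) = 0.7096

hit rate = 0.710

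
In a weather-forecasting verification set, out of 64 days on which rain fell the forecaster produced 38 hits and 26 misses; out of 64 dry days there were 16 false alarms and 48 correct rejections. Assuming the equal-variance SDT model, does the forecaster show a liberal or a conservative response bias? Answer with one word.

z(H) = 0.237, z(FA) = -0.674
c = −½·(z(H) + z(FA)) = 0.2185
c > 0 → conservative criterion (biased toward responding “no”).

conservative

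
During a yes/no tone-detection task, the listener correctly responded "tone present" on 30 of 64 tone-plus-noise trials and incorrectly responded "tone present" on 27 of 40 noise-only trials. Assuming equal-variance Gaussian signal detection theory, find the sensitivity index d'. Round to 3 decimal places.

H = 30/64 = 0.4688
FA = 27/40 = 0.6750
z(H) = z(0.4688) = -0.0783
z(FA) = z(0.6750) = 0.4538
d' = z(H) − z(FA) = -0.0783 − 0.4538 = -0.5321

d' = -0.532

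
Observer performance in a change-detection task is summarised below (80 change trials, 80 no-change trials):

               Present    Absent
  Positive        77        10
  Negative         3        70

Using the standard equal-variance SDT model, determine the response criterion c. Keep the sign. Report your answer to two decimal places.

c = -0.32

H = 77/80 = 0.9625
FA = 10/80 = 0.1250
z(H) = z(0.9625) = 1.7805
z(FA) = z(0.1250) = -1.1503
c = −½·[z(H) + z(FA)] = −0.5 × (1.7805 + (-1.1503)) = -0.3151
c < 0: the observer has a liberal response bias.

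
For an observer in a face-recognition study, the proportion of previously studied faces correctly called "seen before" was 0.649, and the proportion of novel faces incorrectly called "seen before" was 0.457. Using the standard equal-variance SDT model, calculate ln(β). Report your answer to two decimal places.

z(0.649) = 0.383, z(0.457) = -0.108
ln β = −½·[z(H)² − z(FA)²] = −0.5 × (0.147 − 0.012) = -0.0675

ln β = -0.07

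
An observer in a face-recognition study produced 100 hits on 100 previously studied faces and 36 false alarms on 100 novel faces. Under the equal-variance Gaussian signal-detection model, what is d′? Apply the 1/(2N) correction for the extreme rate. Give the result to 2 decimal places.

The hit rate is 100/100 = 1, so apply the 1/(2N) correction: H → 1 − 1/(2·100) = 0.99500.
z(H) = z(0.99500) = 2.576
z(FA) = z(0.36000) = -0.358
d' = 2.576 − (-0.358) = 2.934

d′ = 2.93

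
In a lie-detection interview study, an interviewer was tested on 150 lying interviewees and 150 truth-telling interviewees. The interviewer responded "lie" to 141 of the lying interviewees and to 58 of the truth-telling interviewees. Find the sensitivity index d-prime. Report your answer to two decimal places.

H = 141/150 = 0.9400
FA = 58/150 = 0.3867
Φ⁻¹(0.9400) = 1.555, Φ⁻¹(0.3867) = -0.288
d' = z(H) − z(FA) = 1.555 − (-0.288) = 1.843

d-prime = 1.84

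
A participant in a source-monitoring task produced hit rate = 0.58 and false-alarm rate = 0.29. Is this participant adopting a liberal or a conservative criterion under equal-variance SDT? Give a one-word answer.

z(H) = 0.202, z(FA) = -0.553
c = −½·(z(H) + z(FA)) = 0.1755
c > 0 → conservative criterion (biased toward responding “no”).

conservative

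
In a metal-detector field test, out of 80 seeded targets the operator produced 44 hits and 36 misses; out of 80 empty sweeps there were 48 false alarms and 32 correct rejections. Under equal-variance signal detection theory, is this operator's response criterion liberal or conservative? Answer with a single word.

liberal

z(H) = 0.126, z(FA) = 0.253
c = −½·(z(H) + z(FA)) = -0.1895
c < 0 → liberal criterion (biased toward responding “yes”).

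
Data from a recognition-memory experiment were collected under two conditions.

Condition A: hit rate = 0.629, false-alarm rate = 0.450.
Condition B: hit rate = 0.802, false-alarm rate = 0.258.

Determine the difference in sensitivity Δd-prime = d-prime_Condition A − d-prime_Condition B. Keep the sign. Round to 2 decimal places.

Δd-prime = -1.04

Condition A: z(0.629) = 0.329, z(0.450) = -0.126, d' = 0.455
Condition B: z(0.802) = 0.849, z(0.258) = -0.650, d' = 1.499
Δd' = d'_Condition A − d'_Condition B = 0.455 − 1.499 = -1.044
Condition B has the higher sensitivity.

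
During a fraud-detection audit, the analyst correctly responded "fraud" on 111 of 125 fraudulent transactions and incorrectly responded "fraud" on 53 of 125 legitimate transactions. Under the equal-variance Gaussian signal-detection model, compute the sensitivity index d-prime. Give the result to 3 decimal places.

d-prime = 1.408

H = 111/125 = 0.8880
FA = 53/125 = 0.4240
z(0.8880) = 1.2160, z(0.4240) = -0.1917
d' = z(H) − z(FA) = 1.2160 − (-0.1917) = 1.4077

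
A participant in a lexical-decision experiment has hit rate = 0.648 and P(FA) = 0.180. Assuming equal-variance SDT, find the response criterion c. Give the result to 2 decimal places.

c = 0.27

Φ⁻¹(H) = 0.380
Φ⁻¹(FA) = -0.915
c = −½·[z(H) + z(FA)] = −0.5 × (0.380 + (-0.915)) = 0.2675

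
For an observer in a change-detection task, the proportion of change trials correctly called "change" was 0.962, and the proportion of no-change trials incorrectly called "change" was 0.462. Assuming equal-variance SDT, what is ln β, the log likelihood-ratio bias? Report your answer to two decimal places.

ln β = -1.57

Φ⁻¹(H) = Φ⁻¹(0.962) = 1.774
Φ⁻¹(FA) = Φ⁻¹(0.462) = -0.095
ln β = −½·[z(H)² − z(FA)²] = −0.5 × (3.147 − 0.009) = -1.569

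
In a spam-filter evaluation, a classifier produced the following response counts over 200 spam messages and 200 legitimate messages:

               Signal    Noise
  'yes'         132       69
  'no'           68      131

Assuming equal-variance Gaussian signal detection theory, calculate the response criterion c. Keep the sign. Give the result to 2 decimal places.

H = 132/200 = 0.6600
FA = 69/200 = 0.3450
Φ⁻¹(0.6600) = 0.4125, Φ⁻¹(0.3450) = -0.3989
c = −½·[z(H) + z(FA)] = −0.5 × (0.4125 + (-0.3989)) = -0.0068

c = -0.01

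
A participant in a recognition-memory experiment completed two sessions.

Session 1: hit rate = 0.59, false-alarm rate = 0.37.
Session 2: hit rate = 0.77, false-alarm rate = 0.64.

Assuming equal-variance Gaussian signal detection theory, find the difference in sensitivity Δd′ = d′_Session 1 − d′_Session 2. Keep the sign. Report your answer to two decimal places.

Session 1: z(0.59) = 0.228, z(0.37) = -0.332, d' = 0.560
Session 2: z(0.77) = 0.739, z(0.64) = 0.358, d' = 0.381
Δd' = d'_Session 1 − d'_Session 2 = 0.560 − 0.381 = 0.179
Session 1 has the higher sensitivity.

Δd′ = 0.18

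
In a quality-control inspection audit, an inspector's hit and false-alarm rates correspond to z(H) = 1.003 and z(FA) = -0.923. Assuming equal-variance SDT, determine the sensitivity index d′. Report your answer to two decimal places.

d′ = 1.93

d' = z(H) − z(FA) = 1.003 − (-0.923) = 1.926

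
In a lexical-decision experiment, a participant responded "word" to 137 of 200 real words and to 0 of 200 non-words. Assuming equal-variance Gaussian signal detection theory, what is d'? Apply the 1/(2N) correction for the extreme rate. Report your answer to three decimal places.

d' = 3.289

The false-alarm rate is 0/200 = 0, so apply the 1/(2N) correction: FA → 1/(2·200) = 0.00250.
z(H) = z(0.68500) = 0.4817
z(FA) = z(0.00250) = -2.8070
d' = 0.4817 − (-2.8070) = 3.2887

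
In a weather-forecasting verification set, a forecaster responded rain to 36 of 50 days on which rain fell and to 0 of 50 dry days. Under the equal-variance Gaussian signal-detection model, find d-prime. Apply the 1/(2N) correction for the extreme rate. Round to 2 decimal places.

The false-alarm rate is 0/50 = 0, so apply the 1/(2N) correction: FA → 1/(2·50) = 0.01000.
z(H) = z(0.72000) = 0.583
z(FA) = z(0.01000) = -2.326
d' = 0.583 − (-2.326) = 2.909

d-prime = 2.91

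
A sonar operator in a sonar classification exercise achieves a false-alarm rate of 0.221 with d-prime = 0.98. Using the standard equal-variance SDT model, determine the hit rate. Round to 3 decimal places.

z(false-alarm rate) = z(0.221) = -0.7688
z(H) = z(FA) + d' = -0.7688 + 0.98 = 0.2112
hit rate = Φ(0.2112) = 0.5836

hit rate = 0.584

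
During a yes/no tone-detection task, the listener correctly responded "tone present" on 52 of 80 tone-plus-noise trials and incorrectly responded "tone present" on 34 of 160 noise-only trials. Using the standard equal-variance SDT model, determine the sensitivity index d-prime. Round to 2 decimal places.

d-prime = 1.18

H = 52/80 = 0.6500
FA = 34/160 = 0.2125
z(0.6500) = 0.385, z(0.2125) = -0.798
d' = z(H) − z(FA) = 0.385 − (-0.798) = 1.183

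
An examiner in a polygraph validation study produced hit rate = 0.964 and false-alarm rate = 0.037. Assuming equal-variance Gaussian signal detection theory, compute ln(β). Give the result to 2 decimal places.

Φ⁻¹(H) = 1.799
Φ⁻¹(FA) = -1.787
ln β = −½·[z(H)² − z(FA)²] = −0.5 × (3.236 − 3.193) = -0.0215

ln β = -0.02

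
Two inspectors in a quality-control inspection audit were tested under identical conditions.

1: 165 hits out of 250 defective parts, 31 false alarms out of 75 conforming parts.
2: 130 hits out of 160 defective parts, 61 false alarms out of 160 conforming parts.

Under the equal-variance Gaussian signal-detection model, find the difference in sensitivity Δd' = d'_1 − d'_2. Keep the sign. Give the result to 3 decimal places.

Δd' = -0.558

1: z(0.6600) = 0.4125, z(0.4133) = -0.2191, d' = 0.6316
2: z(0.8125) = 0.8871, z(0.3812) = -0.3023, d' = 1.1894
Δd' = d'_1 − d'_2 = 0.6316 − 1.1894 = -0.5578
2 has the higher sensitivity.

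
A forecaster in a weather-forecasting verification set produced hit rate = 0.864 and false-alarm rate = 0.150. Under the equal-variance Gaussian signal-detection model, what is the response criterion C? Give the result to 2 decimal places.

Φ⁻¹(H) = 1.098
Φ⁻¹(FA) = -1.036
c = −½·[z(H) + z(FA)] = −0.5 × (1.098 + (-1.036)) = -0.031

C = -0.03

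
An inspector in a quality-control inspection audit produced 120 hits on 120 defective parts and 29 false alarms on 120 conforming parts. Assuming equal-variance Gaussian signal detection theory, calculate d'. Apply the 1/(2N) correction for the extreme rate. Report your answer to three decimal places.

d' = 3.339

The hit rate is 120/120 = 1, so apply the 1/(2N) correction: H → 1 − 1/(2·120) = 0.99583.
z(H) = z(0.99583) = 2.6380
z(FA) = z(0.24167) = -0.7009
d' = 2.6380 − (-0.7009) = 3.3389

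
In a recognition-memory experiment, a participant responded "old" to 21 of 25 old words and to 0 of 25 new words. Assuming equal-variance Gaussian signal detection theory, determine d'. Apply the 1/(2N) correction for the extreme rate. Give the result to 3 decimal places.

The false-alarm rate is 0/25 = 0, so apply the 1/(2N) correction: FA → 1/(2·25) = 0.02000.
z(H) = z(0.84000) = 0.9945
z(FA) = z(0.02000) = -2.0537
d' = 0.9945 − (-2.0537) = 3.0482

d' = 3.048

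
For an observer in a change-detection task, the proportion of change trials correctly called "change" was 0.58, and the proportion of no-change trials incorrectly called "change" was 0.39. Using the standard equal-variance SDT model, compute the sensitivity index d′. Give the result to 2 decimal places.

d′ = 0.48

z(H) = 0.202
z(FA) = -0.279
d' = z(H) − z(FA) = 0.202 − (-0.279) = 0.481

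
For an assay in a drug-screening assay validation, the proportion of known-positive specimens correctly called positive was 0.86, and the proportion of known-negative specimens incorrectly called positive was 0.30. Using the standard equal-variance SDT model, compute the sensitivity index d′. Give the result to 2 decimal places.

d′ = 1.60

Φ⁻¹(H) = 1.080
Φ⁻¹(FA) = -0.524
d' = z(H) − z(FA) = 1.080 − (-0.524) = 1.604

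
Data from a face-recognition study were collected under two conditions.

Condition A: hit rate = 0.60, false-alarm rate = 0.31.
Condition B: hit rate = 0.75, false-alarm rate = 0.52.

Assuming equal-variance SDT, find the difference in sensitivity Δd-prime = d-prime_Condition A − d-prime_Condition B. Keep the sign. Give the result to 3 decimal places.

Condition A: z(0.60) = 0.2533, z(0.31) = -0.4959, d' = 0.7492
Condition B: z(0.75) = 0.6745, z(0.52) = 0.0502, d' = 0.6243
Δd' = d'_Condition A − d'_Condition B = 0.7492 − 0.6243 = 0.1249
Condition A has the higher sensitivity.

Δd-prime = 0.125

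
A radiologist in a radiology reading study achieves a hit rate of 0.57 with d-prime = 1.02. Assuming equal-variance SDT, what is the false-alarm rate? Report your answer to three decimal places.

z(hit rate) = z(0.57) = 0.1764
z(FA) = z(H) − d' = 0.1764 − 1.02 = -0.8436
false-alarm rate = Φ(-0.8436) = 0.1994

false-alarm rate = 0.199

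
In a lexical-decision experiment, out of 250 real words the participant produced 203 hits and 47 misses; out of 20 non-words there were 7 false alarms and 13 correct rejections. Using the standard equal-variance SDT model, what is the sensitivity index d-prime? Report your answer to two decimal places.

d-prime = 1.27

H = 203/250 = 0.8120
FA = 7/20 = 0.3500
z(0.8120) = 0.885, z(0.3500) = -0.385
d' = z(H) − z(FA) = 0.885 − (-0.385) = 1.270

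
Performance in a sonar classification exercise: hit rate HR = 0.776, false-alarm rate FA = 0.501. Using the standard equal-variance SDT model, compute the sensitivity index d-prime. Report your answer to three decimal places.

d-prime = 0.756

Φ⁻¹(H) = 0.7588
Φ⁻¹(FA) = 0.0025
d' = z(H) − z(FA) = 0.7588 − 0.0025 = 0.7563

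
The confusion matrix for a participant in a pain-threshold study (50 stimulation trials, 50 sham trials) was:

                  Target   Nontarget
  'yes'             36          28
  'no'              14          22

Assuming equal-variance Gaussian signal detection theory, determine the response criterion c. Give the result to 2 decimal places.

H = 36/50 = 0.7200
FA = 28/50 = 0.5600
z(0.7200) = 0.583, z(0.5600) = 0.151
c = −½·[z(H) + z(FA)] = −0.5 × (0.583 + 0.151) = -0.367

c = -0.37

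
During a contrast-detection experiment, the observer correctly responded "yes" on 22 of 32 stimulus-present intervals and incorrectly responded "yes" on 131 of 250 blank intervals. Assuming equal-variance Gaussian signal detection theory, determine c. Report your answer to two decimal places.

H = 22/32 = 0.6875
FA = 131/250 = 0.5240
z(H) = z(0.6875) = 0.4888
z(FA) = z(0.5240) = 0.0602
c = −½·[z(H) + z(FA)] = −0.5 × (0.4888 + 0.0602) = -0.2745

c = -0.27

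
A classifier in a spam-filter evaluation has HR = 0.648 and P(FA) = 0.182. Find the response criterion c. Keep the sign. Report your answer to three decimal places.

c = 0.264

z(H) = z(0.648) = 0.3799
z(FA) = z(0.182) = -0.9078
c = −½·[z(H) + z(FA)] = −0.5 × (0.3799 + (-0.9078)) = 0.26395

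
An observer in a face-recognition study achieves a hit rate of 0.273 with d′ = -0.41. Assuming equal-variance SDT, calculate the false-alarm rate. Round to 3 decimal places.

z(hit rate) = z(0.273) = -0.6038
z(FA) = z(H) − d' = -0.6038 − (-0.41) = -0.1938
false-alarm rate = Φ(-0.1938) = 0.4232

false-alarm rate = 0.423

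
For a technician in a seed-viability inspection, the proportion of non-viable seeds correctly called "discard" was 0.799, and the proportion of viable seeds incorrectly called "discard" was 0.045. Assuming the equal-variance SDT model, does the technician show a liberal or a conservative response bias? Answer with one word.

z(H) = 0.838, z(FA) = -1.695
c = −½·(z(H) + z(FA)) = 0.4285
c > 0 → conservative criterion (biased toward responding “no”).

conservative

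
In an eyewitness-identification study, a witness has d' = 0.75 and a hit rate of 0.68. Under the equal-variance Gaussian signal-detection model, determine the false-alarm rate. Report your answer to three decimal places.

false-alarm rate = 0.389

z(hit rate) = z(0.68) = 0.4677
z(FA) = z(H) − d' = 0.4677 − 0.75 = -0.2823
false-alarm rate = Φ(-0.2823) = 0.3889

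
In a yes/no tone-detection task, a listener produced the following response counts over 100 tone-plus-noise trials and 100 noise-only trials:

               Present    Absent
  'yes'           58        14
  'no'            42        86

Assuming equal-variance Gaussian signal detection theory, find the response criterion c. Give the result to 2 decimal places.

H = 58/100 = 0.5800
FA = 14/100 = 0.1400
Φ⁻¹(0.5800) = 0.2019, Φ⁻¹(0.1400) = -1.0803
c = −½·[z(H) + z(FA)] = −0.5 × (0.2019 + (-1.0803)) = 0.4392
c > 0: the listener has a conservative response bias.

c = 0.44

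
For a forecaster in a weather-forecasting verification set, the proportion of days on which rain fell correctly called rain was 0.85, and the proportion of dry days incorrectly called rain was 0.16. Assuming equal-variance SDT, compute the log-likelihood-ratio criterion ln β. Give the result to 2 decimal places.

ln β = -0.04

Φ⁻¹(H) = 1.036
Φ⁻¹(FA) = -0.994
ln β = −½·[z(H)² − z(FA)²] = −0.5 × (1.073 − 0.988) = -0.0425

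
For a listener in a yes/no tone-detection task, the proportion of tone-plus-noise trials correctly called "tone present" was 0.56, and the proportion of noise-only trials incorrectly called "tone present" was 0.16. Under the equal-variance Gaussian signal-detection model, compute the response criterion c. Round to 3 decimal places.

c = 0.422

z(0.56) = 0.1510, z(0.16) = -0.9945
c = −½·[z(H) + z(FA)] = −0.5 × (0.1510 + (-0.9945)) = 0.42175
c > 0: the listener has a conservative response bias.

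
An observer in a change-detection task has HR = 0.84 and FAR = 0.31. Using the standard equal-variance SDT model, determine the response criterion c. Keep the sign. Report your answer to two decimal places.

c = -0.25

Φ⁻¹(H) = 0.994
Φ⁻¹(FA) = -0.496
c = −½·[z(H) + z(FA)] = −0.5 × (0.994 + (-0.496)) = -0.249
c < 0: the observer has a liberal response bias.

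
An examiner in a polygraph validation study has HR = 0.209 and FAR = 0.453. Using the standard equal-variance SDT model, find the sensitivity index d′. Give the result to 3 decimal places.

z(H) = z(0.209) = -0.8099
z(FA) = z(0.453) = -0.1181
d' = z(H) − z(FA) = -0.8099 − (-0.1181) = -0.6918

d′ = -0.692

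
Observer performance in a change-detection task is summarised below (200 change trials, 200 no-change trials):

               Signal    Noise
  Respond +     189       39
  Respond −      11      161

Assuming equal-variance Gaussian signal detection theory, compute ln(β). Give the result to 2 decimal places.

ln β = -0.91

H = 189/200 = 0.9450
FA = 39/200 = 0.1950
Φ⁻¹(H) = Φ⁻¹(0.9450) = 1.598
Φ⁻¹(FA) = Φ⁻¹(0.1950) = -0.860
ln β = −½·[z(H)² − z(FA)²] = −0.5 × (2.554 − 0.740) = -0.907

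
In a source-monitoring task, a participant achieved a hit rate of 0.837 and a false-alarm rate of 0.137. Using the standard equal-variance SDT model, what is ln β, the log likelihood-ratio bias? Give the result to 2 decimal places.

z(H) = z(0.837) = 0.982
z(FA) = z(0.137) = -1.094
ln β = −½·[z(H)² − z(FA)²] = −0.5 × (0.964 − 1.197) = 0.1165

ln β = 0.12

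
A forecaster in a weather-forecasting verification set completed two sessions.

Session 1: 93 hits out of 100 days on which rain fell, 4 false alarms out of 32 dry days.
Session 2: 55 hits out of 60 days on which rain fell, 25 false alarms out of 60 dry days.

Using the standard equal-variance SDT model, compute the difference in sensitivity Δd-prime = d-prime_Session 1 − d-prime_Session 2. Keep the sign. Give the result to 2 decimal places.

Session 1: z(0.9300) = 1.476, z(0.1250) = -1.150, d' = 2.626
Session 2: z(0.9167) = 1.383, z(0.4167) = -0.210, d' = 1.593
Δd' = d'_Session 1 − d'_Session 2 = 2.626 − 1.593 = 1.033
Session 1 has the higher sensitivity.

Δd-prime = 1.03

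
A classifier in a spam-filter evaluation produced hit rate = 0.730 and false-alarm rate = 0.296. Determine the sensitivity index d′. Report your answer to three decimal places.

d′ = 1.149

z(H) = z(0.730) = 0.6128
z(FA) = z(0.296) = -0.5359
d' = z(H) − z(FA) = 0.6128 − (-0.5359) = 1.1487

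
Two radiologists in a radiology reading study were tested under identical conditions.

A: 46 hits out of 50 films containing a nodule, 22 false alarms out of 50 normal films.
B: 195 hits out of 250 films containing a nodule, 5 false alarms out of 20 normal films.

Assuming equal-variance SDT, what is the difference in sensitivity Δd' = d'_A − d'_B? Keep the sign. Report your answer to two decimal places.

Δd' = 0.11

A: z(0.9200) = 1.405, z(0.4400) = -0.151, d' = 1.556
B: z(0.7800) = 0.772, z(0.2500) = -0.674, d' = 1.446
Δd' = d'_A − d'_B = 1.556 − 1.446 = 0.110
A has the higher sensitivity.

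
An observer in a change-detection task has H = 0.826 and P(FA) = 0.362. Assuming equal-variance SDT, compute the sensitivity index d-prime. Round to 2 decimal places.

d-prime = 1.29

z(H) = z(0.826) = 0.9385
z(FA) = z(0.362) = -0.3531
d' = z(H) − z(FA) = 0.9385 − (-0.3531) = 1.2916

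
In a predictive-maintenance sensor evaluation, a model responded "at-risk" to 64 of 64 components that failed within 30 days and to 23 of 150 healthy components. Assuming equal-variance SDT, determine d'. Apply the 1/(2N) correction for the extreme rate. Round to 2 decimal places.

d' = 3.44

The hit rate is 64/64 = 1, so apply the 1/(2N) correction: H → 1 − 1/(2·64) = 0.99219.
z(H) = z(0.99219) = 2.418
z(FA) = z(0.15333) = -1.022
d' = 2.418 − (-1.022) = 3.440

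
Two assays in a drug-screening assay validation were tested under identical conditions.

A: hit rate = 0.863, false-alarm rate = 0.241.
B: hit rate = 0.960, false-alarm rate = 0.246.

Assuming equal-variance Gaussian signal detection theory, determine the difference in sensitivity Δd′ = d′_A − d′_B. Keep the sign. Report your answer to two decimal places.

A: z(0.863) = 1.094, z(0.241) = -0.703, d' = 1.797
B: z(0.960) = 1.751, z(0.246) = -0.687, d' = 2.438
Δd' = d'_A − d'_B = 1.797 − 2.438 = -0.641
B has the higher sensitivity.

Δd′ = -0.64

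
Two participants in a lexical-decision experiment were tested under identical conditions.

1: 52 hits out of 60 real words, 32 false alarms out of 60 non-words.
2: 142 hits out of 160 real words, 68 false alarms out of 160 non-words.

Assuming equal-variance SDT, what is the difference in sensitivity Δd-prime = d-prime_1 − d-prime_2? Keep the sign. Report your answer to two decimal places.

1: z(0.8667) = 1.111, z(0.5333) = 0.084, d' = 1.027
2: z(0.8875) = 1.213, z(0.4250) = -0.189, d' = 1.402
Δd' = d'_1 − d'_2 = 1.027 − 1.402 = -0.375
2 has the higher sensitivity.

Δd-prime = -0.38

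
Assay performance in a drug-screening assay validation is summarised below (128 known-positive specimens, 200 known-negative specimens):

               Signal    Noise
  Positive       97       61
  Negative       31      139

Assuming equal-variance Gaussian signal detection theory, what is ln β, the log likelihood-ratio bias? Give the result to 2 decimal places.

ln β = -0.11

H = 97/128 = 0.7578
FA = 61/200 = 0.3050
z(0.7578) = 0.699, z(0.3050) = -0.510
ln β = −½·[z(H)² − z(FA)²] = −0.5 × (0.489 − 0.260) = -0.1145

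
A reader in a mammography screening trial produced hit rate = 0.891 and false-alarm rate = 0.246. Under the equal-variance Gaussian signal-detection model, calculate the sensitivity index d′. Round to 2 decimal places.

d′ = 1.92

Φ⁻¹(H) = Φ⁻¹(0.891) = 1.232
Φ⁻¹(FA) = Φ⁻¹(0.246) = -0.687
d' = z(H) − z(FA) = 1.232 − (-0.687) = 1.919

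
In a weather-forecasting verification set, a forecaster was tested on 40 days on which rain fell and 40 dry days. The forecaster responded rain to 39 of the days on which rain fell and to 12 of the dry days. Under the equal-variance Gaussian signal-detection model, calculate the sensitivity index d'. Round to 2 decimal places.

H = 39/40 = 0.9750
FA = 12/40 = 0.3000
z(H) = 1.960
z(FA) = -0.524
d' = z(H) − z(FA) = 1.960 − (-0.524) = 2.484

d' = 2.48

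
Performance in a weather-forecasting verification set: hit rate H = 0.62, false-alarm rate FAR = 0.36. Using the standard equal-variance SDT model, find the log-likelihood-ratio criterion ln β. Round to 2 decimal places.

ln β = 0.02

z(H) = 0.305
z(FA) = -0.358
ln β = −½·[z(H)² − z(FA)²] = −0.5 × (0.093 − 0.128) = 0.0175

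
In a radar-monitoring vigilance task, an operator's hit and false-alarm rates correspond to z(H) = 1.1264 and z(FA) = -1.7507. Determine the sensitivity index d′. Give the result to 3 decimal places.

d′ = 2.877

d' = z(H) − z(FA) = 1.1264 − (-1.7507) = 2.8771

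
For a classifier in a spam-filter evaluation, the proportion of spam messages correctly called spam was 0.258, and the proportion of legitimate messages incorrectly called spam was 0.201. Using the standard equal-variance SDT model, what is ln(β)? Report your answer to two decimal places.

ln β = 0.14

z(H) = z(0.258) = -0.650
z(FA) = z(0.201) = -0.838
ln β = −½·[z(H)² − z(FA)²] = −0.5 × (0.423 − 0.702) = 0.1395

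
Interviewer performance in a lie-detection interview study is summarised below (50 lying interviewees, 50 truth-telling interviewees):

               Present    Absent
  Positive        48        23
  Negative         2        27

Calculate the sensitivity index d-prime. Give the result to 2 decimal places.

H = 48/50 = 0.9600
FA = 23/50 = 0.4600
Φ⁻¹(0.9600) = 1.751, Φ⁻¹(0.4600) = -0.100
d' = z(H) − z(FA) = 1.751 − (-0.100) = 1.851

d-prime = 1.85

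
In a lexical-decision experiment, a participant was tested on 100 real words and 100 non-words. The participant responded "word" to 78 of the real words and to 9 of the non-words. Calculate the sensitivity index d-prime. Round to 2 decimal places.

H = 78/100 = 0.7800
FA = 9/100 = 0.0900
z(0.7800) = 0.7722, z(0.0900) = -1.3408
d' = z(H) − z(FA) = 0.7722 − (-1.3408) = 2.1130

d-prime = 2.11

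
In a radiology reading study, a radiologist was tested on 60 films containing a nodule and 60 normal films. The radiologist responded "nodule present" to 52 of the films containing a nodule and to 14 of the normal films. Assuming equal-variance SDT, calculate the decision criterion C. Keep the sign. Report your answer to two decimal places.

H = 52/60 = 0.8667
FA = 14/60 = 0.2333
Φ⁻¹(H) = 1.1109
Φ⁻¹(FA) = -0.7280
c = −½·[z(H) + z(FA)] = −0.5 × (1.1109 + (-0.7280)) = -0.19145

C = -0.19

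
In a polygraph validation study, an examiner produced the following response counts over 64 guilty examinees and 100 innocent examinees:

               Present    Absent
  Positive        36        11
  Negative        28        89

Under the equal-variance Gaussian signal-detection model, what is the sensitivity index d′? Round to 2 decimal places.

H = 36/64 = 0.5625
FA = 11/100 = 0.1100
z(H) = 0.1573
z(FA) = -1.2265
d' = z(H) − z(FA) = 0.1573 − (-1.2265) = 1.3838

d′ = 1.38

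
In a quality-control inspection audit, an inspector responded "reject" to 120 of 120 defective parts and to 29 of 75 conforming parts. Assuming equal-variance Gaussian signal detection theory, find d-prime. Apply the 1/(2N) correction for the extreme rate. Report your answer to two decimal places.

The hit rate is 120/120 = 1, so apply the 1/(2N) correction: H → 1 − 1/(2·120) = 0.99583.
z(H) = z(0.99583) = 2.638
z(FA) = z(0.38667) = -0.288
d' = 2.638 − (-0.288) = 2.926

d-prime = 2.93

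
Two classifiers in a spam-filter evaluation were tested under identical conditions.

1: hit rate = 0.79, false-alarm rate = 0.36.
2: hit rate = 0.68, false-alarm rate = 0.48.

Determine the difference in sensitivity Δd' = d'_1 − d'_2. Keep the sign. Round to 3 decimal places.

Δd' = 0.647

1: z(0.79) = 0.8064, z(0.36) = -0.3585, d' = 1.1649
2: z(0.68) = 0.4677, z(0.48) = -0.0502, d' = 0.5179
Δd' = d'_1 − d'_2 = 1.1649 − 0.5179 = 0.6470
1 has the higher sensitivity.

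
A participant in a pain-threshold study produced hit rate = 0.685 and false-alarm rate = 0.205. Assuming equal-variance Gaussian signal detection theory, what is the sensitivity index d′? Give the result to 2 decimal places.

Φ⁻¹(0.685) = 0.482, Φ⁻¹(0.205) = -0.824
d' = z(H) − z(FA) = 0.482 − (-0.824) = 1.306

d′ = 1.31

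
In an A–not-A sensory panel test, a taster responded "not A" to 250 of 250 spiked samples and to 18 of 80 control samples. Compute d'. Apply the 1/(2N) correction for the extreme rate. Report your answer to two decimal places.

d' = 3.63

The hit rate is 250/250 = 1, so apply the 1/(2N) correction: H → 1 − 1/(2·250) = 0.99800.
z(H) = z(0.99800) = 2.878
z(FA) = z(0.22500) = -0.755
d' = 2.878 − (-0.755) = 3.633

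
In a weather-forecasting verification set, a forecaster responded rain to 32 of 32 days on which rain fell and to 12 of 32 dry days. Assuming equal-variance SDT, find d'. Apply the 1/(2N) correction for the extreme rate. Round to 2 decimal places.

The hit rate is 32/32 = 1, so apply the 1/(2N) correction: H → 1 − 1/(2·32) = 0.98438.
z(H) = z(0.98438) = 2.154
z(FA) = z(0.37500) = -0.319
d' = 2.154 − (-0.319) = 2.473

d' = 2.47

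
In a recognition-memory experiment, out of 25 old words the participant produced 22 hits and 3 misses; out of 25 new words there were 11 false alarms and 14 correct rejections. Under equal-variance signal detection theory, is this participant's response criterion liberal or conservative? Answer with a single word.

z(H) = 1.175, z(FA) = -0.151
c = −½·(z(H) + z(FA)) = -0.512
c < 0 → liberal criterion (biased toward responding “yes”).

liberal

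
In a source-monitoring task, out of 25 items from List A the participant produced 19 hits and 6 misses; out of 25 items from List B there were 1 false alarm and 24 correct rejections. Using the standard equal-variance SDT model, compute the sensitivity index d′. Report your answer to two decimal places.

H = 19/25 = 0.7600
FA = 1/25 = 0.0400
z(H) = z(0.7600) = 0.706
z(FA) = z(0.0400) = -1.751
d' = z(H) − z(FA) = 0.706 − (-1.751) = 2.457

d′ = 2.46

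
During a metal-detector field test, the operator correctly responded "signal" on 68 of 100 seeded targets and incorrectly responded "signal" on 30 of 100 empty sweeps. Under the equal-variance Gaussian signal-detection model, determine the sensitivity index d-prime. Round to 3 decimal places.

H = 68/100 = 0.6800
FA = 30/100 = 0.3000
z(0.6800) = 0.4677, z(0.3000) = -0.5244
d' = z(H) − z(FA) = 0.4677 − (-0.5244) = 0.9921

d-prime = 0.992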